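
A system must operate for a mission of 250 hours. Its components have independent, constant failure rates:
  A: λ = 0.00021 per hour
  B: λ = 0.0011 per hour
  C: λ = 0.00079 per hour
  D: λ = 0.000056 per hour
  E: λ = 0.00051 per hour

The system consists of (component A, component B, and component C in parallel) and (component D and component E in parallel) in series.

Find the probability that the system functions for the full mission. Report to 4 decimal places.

0.9961

R(A) = exp(−0.00021 × 250) = 0.948854
R(B) = exp(−0.0011 × 250) = 0.759572
R(C) = exp(−0.00079 × 250) = 0.820780
R(D) = exp(−0.000056 × 250) = 0.986098
R(E) = exp(−0.00051 × 250) = 0.880293
Parallel (A, B, and C): 1 − (1 − 0.948854)(1 − 0.759572)(1 − 0.820780) = 0.997796
Parallel (D and E): 1 − (1 − 0.986098)(1 − 0.880293) = 0.998336
Series ([0.997796] and [0.998336]): 0.997796 × 0.998336 = 0.9961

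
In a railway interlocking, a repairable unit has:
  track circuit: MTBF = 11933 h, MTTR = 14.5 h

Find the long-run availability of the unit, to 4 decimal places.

0.9988

A(track circuit) = MTBF/(MTBF+MTTR) = 11933/(11933+14.5) = 0.9988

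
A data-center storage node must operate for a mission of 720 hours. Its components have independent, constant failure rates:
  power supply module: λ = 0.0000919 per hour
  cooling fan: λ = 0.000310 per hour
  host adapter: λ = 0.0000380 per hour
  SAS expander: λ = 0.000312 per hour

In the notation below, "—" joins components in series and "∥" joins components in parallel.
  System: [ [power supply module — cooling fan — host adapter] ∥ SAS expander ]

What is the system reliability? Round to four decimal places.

0.9454

R(power supply module) = exp(−0.0000919 × 720) = 0.935974
R(cooling fan) = exp(−0.000310 × 720) = 0.799955
R(host adapter) = exp(−0.0000380 × 720) = 0.973011
R(SAS expander) = exp(−0.000312 × 720) = 0.798804
Series (power supply module, cooling fan, and host adapter): 0.935974 × 0.799955 × 0.973011 = 0.728529
Parallel ([0.728529] and SAS expander): 1 − (1 − 0.728529)(1 − 0.798804) = 0.9454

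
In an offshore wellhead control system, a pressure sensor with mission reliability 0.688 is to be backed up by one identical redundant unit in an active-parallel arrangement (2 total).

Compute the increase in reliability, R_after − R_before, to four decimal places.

R_before = 0.688
R_after = 1 − (1 − 0.688)^2 = 0.9027
ΔR = 0.9027 − 0.688 = 0.2147

0.2147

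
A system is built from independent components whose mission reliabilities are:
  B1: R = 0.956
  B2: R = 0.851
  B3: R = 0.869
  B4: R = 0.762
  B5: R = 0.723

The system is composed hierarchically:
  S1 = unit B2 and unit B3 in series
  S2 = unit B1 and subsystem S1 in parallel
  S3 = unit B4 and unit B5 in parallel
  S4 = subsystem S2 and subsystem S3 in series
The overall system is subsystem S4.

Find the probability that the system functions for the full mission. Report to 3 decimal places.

Series (B2 and B3): 0.85100 × 0.86900 = 0.73952
Parallel (B1 and [0.73952]): 1 − (1 − 0.95600)(1 − 0.73952) = 0.98854
Parallel (B4 and B5): 1 − (1 − 0.76200)(1 − 0.72300) = 0.93407
Series ([0.98854] and [0.93407]): 0.98854 × 0.93407 = 0.923

0.923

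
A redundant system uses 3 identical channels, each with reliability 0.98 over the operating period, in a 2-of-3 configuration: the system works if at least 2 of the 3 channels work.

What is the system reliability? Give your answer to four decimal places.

R = Σ_{i=2}^{3} C(3,i) p^i (1−p)^{3−i} with p = 0.98
C(3,2)·0.98^2·0.02^1 = 0.057624
C(3,3)·0.98^3·0.02^0 = 0.941192
Sum = 0.9988

0.9988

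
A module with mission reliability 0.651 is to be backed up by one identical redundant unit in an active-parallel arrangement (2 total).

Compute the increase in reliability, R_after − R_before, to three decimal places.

R_before = 0.651
R_after = 1 − (1 − 0.651)^2 = 0.878
ΔR = 0.878 − 0.651 = 0.227

0.227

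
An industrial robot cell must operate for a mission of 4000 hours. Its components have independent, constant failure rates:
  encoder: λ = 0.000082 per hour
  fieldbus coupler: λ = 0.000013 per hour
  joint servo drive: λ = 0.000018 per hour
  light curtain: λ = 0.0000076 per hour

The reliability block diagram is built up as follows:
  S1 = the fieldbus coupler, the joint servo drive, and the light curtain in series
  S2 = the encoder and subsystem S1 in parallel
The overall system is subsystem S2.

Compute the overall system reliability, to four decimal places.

0.9600

R(encoder) = exp(−0.000082 × 4000) = 0.720363
R(fieldbus coupler) = exp(−0.000013 × 4000) = 0.949329
R(joint servo drive) = exp(−0.000018 × 4000) = 0.930531
R(light curtain) = exp(−0.0000076 × 4000) = 0.970057
Series (fieldbus coupler, joint servo drive, and light curtain): 0.949329 × 0.930531 × 0.970057 = 0.856929
Parallel (encoder and [0.856929]): 1 − (1 − 0.720363)(1 − 0.856929) = 0.9600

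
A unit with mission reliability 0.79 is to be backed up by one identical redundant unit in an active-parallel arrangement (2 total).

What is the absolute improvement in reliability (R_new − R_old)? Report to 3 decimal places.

0.166

R_before = 0.79
R_after = 1 − (1 − 0.79)^2 = 0.956
ΔR = 0.956 − 0.79 = 0.166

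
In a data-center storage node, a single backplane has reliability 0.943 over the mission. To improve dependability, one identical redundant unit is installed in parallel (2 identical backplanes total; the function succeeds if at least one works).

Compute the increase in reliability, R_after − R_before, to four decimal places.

0.0538

R_before = 0.943
R_after = 1 − (1 − 0.943)^2 = 0.9968
ΔR = 0.9968 − 0.943 = 0.0538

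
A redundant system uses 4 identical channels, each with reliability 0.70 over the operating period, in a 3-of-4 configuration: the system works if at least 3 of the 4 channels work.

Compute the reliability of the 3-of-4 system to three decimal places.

0.652

R = Σ_{i=3}^{4} C(4,i) p^i (1−p)^{4−i} with p = 0.70
C(4,3)·0.70^3·0.30^1 = 0.41160
C(4,4)·0.70^4·0.30^0 = 0.24010
Sum = 0.652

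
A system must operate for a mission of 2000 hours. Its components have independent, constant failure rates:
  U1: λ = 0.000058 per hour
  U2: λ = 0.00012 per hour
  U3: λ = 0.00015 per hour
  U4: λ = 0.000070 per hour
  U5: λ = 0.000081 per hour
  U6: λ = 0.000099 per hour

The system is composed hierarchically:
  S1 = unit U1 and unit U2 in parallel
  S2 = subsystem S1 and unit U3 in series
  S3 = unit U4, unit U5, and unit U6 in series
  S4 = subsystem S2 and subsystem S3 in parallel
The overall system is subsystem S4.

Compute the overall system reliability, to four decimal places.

R(U1) = exp(−0.000058 × 2000) = 0.890475
R(U2) = exp(−0.00012 × 2000) = 0.786628
R(U3) = exp(−0.00015 × 2000) = 0.740818
R(U4) = exp(−0.000070 × 2000) = 0.869358
R(U5) = exp(−0.000081 × 2000) = 0.850441
R(U6) = exp(−0.000099 × 2000) = 0.820370
Parallel (U1 and U2): 1 − (1 − 0.890475)(1 − 0.786628) = 0.976630
Series ([0.976630] and U3): 0.976630 × 0.740818 = 0.723505
Series (U4, U5, and U6): 0.869358 × 0.850441 × 0.820370 = 0.606530
Parallel ([0.723505] and [0.606530]): 1 − (1 − 0.723505)(1 − 0.606530) = 0.8912

0.8912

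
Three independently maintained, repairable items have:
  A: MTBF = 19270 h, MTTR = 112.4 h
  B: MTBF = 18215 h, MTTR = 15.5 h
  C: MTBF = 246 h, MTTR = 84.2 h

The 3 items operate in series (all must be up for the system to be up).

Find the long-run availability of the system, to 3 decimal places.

0.740

A(A) = MTBF/(MTBF+MTTR) = 19270/(19270+112.4) = 0.994201
A(B) = MTBF/(MTBF+MTTR) = 18215/(18215+15.5) = 0.999150
A(C) = MTBF/(MTBF+MTTR) = 246/(246+84.2) = 0.745003
Series availability: 0.994201 × 0.999150 × 0.745003 = 0.740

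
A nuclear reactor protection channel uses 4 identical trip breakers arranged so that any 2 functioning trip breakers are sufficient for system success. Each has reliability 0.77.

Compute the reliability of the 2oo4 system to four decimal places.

R = Σ_{i=2}^{4} C(4,i) p^i (1−p)^{4−i} with p = 0.77
C(4,2)·0.77^2·0.23^2 = 0.188186
C(4,3)·0.77^3·0.23^1 = 0.420010
C(4,4)·0.77^4·0.23^0 = 0.351530
Sum = 0.9597

0.9597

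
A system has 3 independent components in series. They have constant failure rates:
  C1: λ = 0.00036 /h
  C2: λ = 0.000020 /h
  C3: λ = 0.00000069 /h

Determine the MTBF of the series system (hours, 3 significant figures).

Series of exponential components: λ_sys = Σ λ_i
λ_sys = 0.00036 + 0.000020 + 0.00000069 = 3.8069e-04 /h
MTBF = 1 / λ_sys = 2630 h

2630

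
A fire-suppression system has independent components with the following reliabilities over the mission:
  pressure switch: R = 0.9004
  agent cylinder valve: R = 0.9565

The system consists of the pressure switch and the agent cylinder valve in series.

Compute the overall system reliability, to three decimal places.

Series (pressure switch and agent cylinder valve): 0.90040 × 0.95650 = 0.861

0.861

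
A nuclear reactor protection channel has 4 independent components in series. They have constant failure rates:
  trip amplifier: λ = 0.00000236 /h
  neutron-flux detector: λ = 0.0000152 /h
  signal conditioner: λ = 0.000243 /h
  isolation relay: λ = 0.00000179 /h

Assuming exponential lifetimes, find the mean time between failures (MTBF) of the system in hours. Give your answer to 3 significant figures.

Series of exponential components: λ_sys = Σ λ_i
λ_sys = 0.00000236 + 0.0000152 + 0.000243 + 0.00000179 = 2.6235e-04 /h
MTBF = 1 / λ_sys = 3810 h

3810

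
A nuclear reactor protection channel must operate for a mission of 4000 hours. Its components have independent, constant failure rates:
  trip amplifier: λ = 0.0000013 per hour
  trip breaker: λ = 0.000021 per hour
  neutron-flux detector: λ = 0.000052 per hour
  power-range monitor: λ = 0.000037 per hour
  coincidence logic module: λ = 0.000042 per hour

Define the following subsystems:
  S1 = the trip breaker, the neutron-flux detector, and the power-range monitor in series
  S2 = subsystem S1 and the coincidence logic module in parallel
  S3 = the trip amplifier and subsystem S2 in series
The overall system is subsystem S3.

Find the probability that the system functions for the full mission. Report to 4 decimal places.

R(trip amplifier) = exp(−0.0000013 × 4000) = 0.994813
R(trip breaker) = exp(−0.000021 × 4000) = 0.919431
R(neutron-flux detector) = exp(−0.000052 × 4000) = 0.812207
R(power-range monitor) = exp(−0.000037 × 4000) = 0.862431
R(coincidence logic module) = exp(−0.000042 × 4000) = 0.845354
Series (trip breaker, neutron-flux detector, and power-range monitor): 0.919431 × 0.812207 × 0.862431 = 0.644036
Parallel ([0.644036] and coincidence logic module): 1 − (1 − 0.644036)(1 − 0.845354) = 0.944952
Series (trip amplifier and [0.944952]): 0.994813 × 0.944952 = 0.9401

0.9401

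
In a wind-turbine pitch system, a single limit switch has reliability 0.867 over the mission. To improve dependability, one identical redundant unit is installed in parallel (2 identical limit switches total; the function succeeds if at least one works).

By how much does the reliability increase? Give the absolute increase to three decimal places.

0.115

R_before = 0.867
R_after = 1 − (1 − 0.867)^2 = 0.982
ΔR = 0.982 − 0.867 = 0.115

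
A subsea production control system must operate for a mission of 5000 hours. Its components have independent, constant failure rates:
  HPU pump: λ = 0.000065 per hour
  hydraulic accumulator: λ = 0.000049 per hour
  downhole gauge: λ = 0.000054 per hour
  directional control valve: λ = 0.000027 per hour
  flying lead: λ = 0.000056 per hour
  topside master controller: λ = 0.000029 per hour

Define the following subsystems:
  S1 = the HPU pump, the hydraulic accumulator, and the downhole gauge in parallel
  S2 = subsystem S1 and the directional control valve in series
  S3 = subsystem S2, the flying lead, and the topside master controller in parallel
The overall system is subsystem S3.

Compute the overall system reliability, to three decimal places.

0.995

R(HPU pump) = exp(−0.000065 × 5000) = 0.72253
R(hydraulic accumulator) = exp(−0.000049 × 5000) = 0.78270
R(downhole gauge) = exp(−0.000054 × 5000) = 0.76338
R(directional control valve) = exp(−0.000027 × 5000) = 0.87372
R(flying lead) = exp(−0.000056 × 5000) = 0.75578
R(topside master controller) = exp(−0.000029 × 5000) = 0.86502
Parallel (HPU pump, hydraulic accumulator, and downhole gauge): 1 − (1 − 0.72253)(1 − 0.78270)(1 − 0.76338) = 0.98573
Series ([0.98573] and directional control valve): 0.98573 × 0.87372 = 0.86125
Parallel ([0.86125], flying lead, and topside master controller): 1 − (1 − 0.86125)(1 − 0.75578)(1 − 0.86502) = 0.995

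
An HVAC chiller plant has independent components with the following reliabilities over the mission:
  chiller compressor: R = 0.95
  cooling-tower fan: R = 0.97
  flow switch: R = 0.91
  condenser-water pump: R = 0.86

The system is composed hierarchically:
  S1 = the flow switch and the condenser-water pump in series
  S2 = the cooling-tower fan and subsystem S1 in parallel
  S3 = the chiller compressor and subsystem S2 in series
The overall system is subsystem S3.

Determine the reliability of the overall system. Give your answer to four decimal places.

0.9438

Series (flow switch and condenser-water pump): 0.910000 × 0.860000 = 0.782600
Parallel (cooling-tower fan and [0.782600]): 1 − (1 − 0.970000)(1 − 0.782600) = 0.993478
Series (chiller compressor and [0.993478]): 0.950000 × 0.993478 = 0.9438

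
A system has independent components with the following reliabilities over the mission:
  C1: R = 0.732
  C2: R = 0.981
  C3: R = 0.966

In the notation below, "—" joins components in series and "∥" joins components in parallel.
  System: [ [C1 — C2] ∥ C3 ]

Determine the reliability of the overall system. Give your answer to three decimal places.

Series (C1 and C2): 0.73200 × 0.98100 = 0.71809
Parallel ([0.71809] and C3): 1 − (1 − 0.71809)(1 − 0.96600) = 0.990

0.990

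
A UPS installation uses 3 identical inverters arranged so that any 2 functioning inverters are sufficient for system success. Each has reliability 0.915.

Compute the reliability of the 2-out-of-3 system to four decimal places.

R = Σ_{i=2}^{3} C(3,i) p^i (1−p)^{3−i} with p = 0.915
C(3,2)·0.915^2·0.085^1 = 0.213492
C(3,3)·0.915^3·0.085^0 = 0.766061
Sum = 0.9796

0.9796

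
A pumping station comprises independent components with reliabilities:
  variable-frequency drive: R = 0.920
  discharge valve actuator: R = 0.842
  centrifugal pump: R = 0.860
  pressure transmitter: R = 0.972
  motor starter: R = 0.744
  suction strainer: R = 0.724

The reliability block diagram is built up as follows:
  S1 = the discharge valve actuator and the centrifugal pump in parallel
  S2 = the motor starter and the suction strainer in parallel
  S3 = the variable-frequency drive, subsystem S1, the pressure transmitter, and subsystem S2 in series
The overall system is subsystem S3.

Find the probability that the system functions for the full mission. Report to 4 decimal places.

0.8127

Parallel (discharge valve actuator and centrifugal pump): 1 − (1 − 0.842000)(1 − 0.860000) = 0.977880
Parallel (motor starter and suction strainer): 1 − (1 − 0.744000)(1 − 0.724000) = 0.929344
Series (variable-frequency drive, [0.977880], pressure transmitter, and [0.929344]): 0.920000 × 0.977880 × 0.972000 × 0.929344 = 0.8127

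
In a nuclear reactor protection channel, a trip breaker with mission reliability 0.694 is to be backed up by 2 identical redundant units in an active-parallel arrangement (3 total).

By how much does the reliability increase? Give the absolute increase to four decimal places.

0.2773

R_before = 0.694
R_after = 1 − (1 − 0.694)^3 = 0.9713
ΔR = 0.9713 − 0.694 = 0.2773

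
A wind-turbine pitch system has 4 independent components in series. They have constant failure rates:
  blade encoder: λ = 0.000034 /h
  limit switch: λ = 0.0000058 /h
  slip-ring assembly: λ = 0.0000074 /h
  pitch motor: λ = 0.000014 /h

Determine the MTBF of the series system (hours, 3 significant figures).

Series of exponential components: λ_sys = Σ λ_i
λ_sys = 0.000034 + 0.0000058 + 0.0000074 + 0.000014 = 6.1200e-05 /h
MTBF = 1 / λ_sys = 16300 h

16300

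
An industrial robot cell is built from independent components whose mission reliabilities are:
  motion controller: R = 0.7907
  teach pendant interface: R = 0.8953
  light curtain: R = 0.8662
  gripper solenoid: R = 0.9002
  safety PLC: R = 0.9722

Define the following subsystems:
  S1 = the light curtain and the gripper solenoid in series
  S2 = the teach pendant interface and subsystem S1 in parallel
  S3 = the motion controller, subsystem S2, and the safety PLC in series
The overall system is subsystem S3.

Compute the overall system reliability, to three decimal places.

Series (light curtain and gripper solenoid): 0.86620 × 0.90020 = 0.77975
Parallel (teach pendant interface and [0.77975]): 1 − (1 − 0.89530)(1 − 0.77975) = 0.97694
Series (motion controller, [0.97694], and safety PLC): 0.79070 × 0.97694 × 0.97220 = 0.751

0.751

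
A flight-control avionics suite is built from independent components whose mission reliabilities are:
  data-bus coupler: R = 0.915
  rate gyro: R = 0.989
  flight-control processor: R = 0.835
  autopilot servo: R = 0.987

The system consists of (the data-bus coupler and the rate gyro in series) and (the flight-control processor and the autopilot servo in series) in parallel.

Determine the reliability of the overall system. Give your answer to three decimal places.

0.983

Series (data-bus coupler and rate gyro): 0.91500 × 0.98900 = 0.90494
Series (flight-control processor and autopilot servo): 0.83500 × 0.98700 = 0.82415
Parallel ([0.90494] and [0.82415]): 1 − (1 − 0.90494)(1 − 0.82415) = 0.983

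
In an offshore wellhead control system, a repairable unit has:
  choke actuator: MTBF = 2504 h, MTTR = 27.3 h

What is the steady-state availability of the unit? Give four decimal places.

0.9892

A(choke actuator) = MTBF/(MTBF+MTTR) = 2504/(2504+27.3) = 0.9892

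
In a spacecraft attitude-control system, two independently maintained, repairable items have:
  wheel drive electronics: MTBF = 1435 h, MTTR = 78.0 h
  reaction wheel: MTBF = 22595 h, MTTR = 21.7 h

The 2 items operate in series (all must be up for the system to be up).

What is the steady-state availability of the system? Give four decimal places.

A(wheel drive electronics) = MTBF/(MTBF+MTTR) = 1435/(1435+78.0) = 0.948447
A(reaction wheel) = MTBF/(MTBF+MTTR) = 22595/(22595+21.7) = 0.999041
Series availability: 0.948447 × 0.999041 = 0.9475

0.9475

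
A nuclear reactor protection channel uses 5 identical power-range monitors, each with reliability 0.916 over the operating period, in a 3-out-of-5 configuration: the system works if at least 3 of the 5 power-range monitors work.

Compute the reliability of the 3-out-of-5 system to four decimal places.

R = Σ_{i=3}^{5} C(5,i) p^i (1−p)^{5−i} with p = 0.916
C(5,3)·0.916^3·0.084^2 = 0.054231
C(5,4)·0.916^4·0.084^1 = 0.295686
C(5,5)·0.916^5·0.084^0 = 0.644878
Sum = 0.9948

0.9948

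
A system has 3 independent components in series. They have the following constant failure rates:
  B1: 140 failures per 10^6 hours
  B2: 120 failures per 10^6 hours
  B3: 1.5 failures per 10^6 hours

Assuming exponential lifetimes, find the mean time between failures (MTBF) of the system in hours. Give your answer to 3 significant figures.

Series of exponential components: λ_sys = Σ λ_i
λ_sys = 0.00014 + 0.00012 + 0.0000015 = 2.6150e-04 /h
MTBF = 1 / λ_sys = 3820 h

3820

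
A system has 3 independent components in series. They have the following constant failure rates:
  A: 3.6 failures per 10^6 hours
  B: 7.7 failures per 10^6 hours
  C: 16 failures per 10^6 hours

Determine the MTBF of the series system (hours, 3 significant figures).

36600

Series of exponential components: λ_sys = Σ λ_i
λ_sys = 0.0000036 + 0.0000077 + 0.000016 = 2.7300e-05 /h
MTBF = 1 / λ_sys = 36600 h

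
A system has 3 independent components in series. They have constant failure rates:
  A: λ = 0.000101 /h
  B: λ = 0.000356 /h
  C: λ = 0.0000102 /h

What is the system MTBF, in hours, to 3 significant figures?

Series of exponential components: λ_sys = Σ λ_i
λ_sys = 0.000101 + 0.000356 + 0.0000102 = 4.6720e-04 /h
MTBF = 1 / λ_sys = 2140 h

2140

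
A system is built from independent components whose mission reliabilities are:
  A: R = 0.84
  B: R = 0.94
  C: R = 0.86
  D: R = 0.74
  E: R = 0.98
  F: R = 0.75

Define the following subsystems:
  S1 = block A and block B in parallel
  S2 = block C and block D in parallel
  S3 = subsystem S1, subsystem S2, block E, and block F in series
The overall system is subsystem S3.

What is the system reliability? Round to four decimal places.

Parallel (A and B): 1 − (1 − 0.840000)(1 − 0.940000) = 0.990400
Parallel (C and D): 1 − (1 − 0.860000)(1 − 0.740000) = 0.963600
Series ([0.990400], [0.963600], E, and F): 0.990400 × 0.963600 × 0.980000 × 0.750000 = 0.7014

0.7014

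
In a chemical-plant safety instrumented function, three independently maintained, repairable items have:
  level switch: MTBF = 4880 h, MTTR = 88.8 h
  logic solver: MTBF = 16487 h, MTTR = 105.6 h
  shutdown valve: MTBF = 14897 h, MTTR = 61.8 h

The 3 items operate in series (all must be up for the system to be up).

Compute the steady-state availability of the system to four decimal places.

0.9718

A(level switch) = MTBF/(MTBF+MTTR) = 4880/(4880+88.8) = 0.982128
A(logic solver) = MTBF/(MTBF+MTTR) = 16487/(16487+105.6) = 0.993636
A(shutdown valve) = MTBF/(MTBF+MTTR) = 14897/(14897+61.8) = 0.995869
Series availability: 0.982128 × 0.993636 × 0.995869 = 0.9718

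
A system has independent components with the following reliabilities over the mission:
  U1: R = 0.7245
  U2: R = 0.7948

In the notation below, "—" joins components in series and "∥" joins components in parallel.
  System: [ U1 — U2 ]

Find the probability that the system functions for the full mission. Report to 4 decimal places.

Series (U1 and U2): 0.724500 × 0.794800 = 0.5758

0.5758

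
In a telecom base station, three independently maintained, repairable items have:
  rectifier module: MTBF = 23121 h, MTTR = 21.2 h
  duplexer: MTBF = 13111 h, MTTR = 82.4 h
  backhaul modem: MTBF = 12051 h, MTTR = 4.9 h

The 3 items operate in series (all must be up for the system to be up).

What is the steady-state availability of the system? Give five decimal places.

0.99244

A(rectifier module) = MTBF/(MTBF+MTTR) = 23121/(23121+21.2) = 0.999084
A(duplexer) = MTBF/(MTBF+MTTR) = 13111/(13111+82.4) = 0.993754
A(backhaul modem) = MTBF/(MTBF+MTTR) = 12051/(12051+4.9) = 0.999594
Series availability: 0.999084 × 0.993754 × 0.999594 = 0.99244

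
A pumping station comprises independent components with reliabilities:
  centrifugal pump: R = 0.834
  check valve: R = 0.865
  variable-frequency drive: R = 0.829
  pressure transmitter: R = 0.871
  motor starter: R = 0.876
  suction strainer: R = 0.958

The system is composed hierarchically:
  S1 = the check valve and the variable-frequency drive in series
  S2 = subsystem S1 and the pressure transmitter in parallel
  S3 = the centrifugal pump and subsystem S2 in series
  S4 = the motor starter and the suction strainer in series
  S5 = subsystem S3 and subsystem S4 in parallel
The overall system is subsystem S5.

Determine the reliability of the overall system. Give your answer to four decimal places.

0.9684

Series (check valve and variable-frequency drive): 0.865000 × 0.829000 = 0.717085
Parallel ([0.717085] and pressure transmitter): 1 − (1 − 0.717085)(1 − 0.871000) = 0.963504
Series (centrifugal pump and [0.963504]): 0.834000 × 0.963504 = 0.803562
Series (motor starter and suction strainer): 0.876000 × 0.958000 = 0.839208
Parallel ([0.803562] and [0.839208]): 1 − (1 − 0.803562)(1 − 0.839208) = 0.9684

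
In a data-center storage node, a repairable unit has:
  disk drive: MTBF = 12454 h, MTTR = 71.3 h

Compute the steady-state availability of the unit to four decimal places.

A(disk drive) = MTBF/(MTBF+MTTR) = 12454/(12454+71.3) = 0.9943

0.9943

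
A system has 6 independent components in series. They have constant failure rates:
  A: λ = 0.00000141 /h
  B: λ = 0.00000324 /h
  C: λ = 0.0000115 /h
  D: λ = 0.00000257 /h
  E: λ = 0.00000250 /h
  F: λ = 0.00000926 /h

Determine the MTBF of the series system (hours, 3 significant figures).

Series of exponential components: λ_sys = Σ λ_i
λ_sys = 0.00000141 + 0.00000324 + 0.0000115 + 0.00000257 + 0.00000250 + 0.00000926 = 3.0480e-05 /h
MTBF = 1 / λ_sys = 32800 h

32800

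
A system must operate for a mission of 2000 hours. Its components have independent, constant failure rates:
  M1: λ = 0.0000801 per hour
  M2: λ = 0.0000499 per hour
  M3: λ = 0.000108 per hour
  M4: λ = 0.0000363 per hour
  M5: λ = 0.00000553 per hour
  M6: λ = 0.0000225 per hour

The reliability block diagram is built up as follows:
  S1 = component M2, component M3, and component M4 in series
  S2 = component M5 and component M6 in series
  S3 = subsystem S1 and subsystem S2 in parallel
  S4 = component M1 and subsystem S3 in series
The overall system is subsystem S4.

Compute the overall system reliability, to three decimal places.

R(M1) = exp(−0.0000801 × 2000) = 0.85197
R(M2) = exp(−0.0000499 × 2000) = 0.90502
R(M3) = exp(−0.000108 × 2000) = 0.80574
R(M4) = exp(−0.0000363 × 2000) = 0.92997
R(M5) = exp(−0.00000553 × 2000) = 0.98900
R(M6) = exp(−0.0000225 × 2000) = 0.95600
Series (M2, M3, and M4): 0.90502 × 0.80574 × 0.92997 = 0.67814
Series (M5 and M6): 0.98900 × 0.95600 = 0.94548
Parallel ([0.67814] and [0.94548]): 1 − (1 − 0.67814)(1 − 0.94548) = 0.98245
Series (M1 and [0.98245]): 0.85197 × 0.98245 = 0.837

0.837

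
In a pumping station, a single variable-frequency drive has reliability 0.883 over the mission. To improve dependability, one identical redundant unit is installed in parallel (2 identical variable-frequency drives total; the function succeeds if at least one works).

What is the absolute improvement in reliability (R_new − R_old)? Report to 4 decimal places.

0.1033

R_before = 0.883
R_after = 1 − (1 − 0.883)^2 = 0.9863
ΔR = 0.9863 − 0.883 = 0.1033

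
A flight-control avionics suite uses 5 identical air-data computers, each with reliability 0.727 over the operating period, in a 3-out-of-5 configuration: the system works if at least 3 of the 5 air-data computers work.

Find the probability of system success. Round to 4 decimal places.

R = Σ_{i=3}^{5} C(5,i) p^i (1−p)^{5−i} with p = 0.727
C(5,3)·0.727^3·0.273^2 = 0.286371
C(5,4)·0.727^4·0.273^1 = 0.381303
C(5,5)·0.727^5·0.273^0 = 0.203082
Sum = 0.8708

0.8708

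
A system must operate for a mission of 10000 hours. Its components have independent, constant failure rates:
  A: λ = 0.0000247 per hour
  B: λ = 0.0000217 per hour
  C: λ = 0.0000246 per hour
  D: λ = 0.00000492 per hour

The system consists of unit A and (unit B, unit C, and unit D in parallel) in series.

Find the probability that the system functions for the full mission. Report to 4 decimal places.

R(A) = exp(−0.0000247 × 10000) = 0.781141
R(B) = exp(−0.0000217 × 10000) = 0.804930
R(C) = exp(−0.0000246 × 10000) = 0.781922
R(D) = exp(−0.00000492 × 10000) = 0.951991
Parallel (B, C, and D): 1 − (1 − 0.804930)(1 − 0.781922)(1 − 0.951991) = 0.997958
Series (A and [0.997958]): 0.781141 × 0.997958 = 0.7795

0.7795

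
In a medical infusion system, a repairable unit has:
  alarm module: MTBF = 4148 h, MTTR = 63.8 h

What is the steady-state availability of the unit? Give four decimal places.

A(alarm module) = MTBF/(MTBF+MTTR) = 4148/(4148+63.8) = 0.9849

0.9849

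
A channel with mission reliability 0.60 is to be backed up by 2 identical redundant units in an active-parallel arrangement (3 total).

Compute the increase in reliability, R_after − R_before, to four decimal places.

0.3360

R_before = 0.60
R_after = 1 − (1 − 0.60)^3 = 0.9360
ΔR = 0.9360 − 0.60 = 0.3360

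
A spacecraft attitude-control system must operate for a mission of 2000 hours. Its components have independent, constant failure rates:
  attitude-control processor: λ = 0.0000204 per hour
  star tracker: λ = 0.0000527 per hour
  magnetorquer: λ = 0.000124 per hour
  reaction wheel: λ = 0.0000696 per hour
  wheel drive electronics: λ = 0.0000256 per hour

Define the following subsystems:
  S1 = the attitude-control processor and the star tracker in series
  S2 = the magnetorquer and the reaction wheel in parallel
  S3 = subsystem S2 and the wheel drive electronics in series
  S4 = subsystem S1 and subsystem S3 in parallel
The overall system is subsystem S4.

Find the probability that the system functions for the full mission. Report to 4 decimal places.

R(attitude-control processor) = exp(−0.0000204 × 2000) = 0.960021
R(star tracker) = exp(−0.0000527 × 2000) = 0.899964
R(magnetorquer) = exp(−0.000124 × 2000) = 0.780360
R(reaction wheel) = exp(−0.0000696 × 2000) = 0.870054
R(wheel drive electronics) = exp(−0.0000256 × 2000) = 0.950089
Series (attitude-control processor and star tracker): 0.960021 × 0.899964 = 0.863984
Parallel (magnetorquer and reaction wheel): 1 − (1 − 0.780360)(1 − 0.870054) = 0.971459
Series ([0.971459] and wheel drive electronics): 0.971459 × 0.950089 = 0.922973
Parallel ([0.863984] and [0.922973]): 1 − (1 − 0.863984)(1 − 0.922973) = 0.9895

0.9895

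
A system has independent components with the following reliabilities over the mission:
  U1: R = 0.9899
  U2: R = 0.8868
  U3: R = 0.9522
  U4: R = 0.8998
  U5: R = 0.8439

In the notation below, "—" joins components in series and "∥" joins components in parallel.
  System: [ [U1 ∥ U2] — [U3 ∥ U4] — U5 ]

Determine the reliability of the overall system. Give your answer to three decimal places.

0.839

Parallel (U1 and U2): 1 − (1 − 0.98990)(1 − 0.88680) = 0.99886
Parallel (U3 and U4): 1 − (1 − 0.95220)(1 − 0.89980) = 0.99521
Series ([0.99886], [0.99521], and U5): 0.99886 × 0.99521 × 0.84390 = 0.839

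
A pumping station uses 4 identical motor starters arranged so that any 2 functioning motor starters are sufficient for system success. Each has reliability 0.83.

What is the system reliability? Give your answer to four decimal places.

R = Σ_{i=2}^{4} C(4,i) p^i (1−p)^{4−i} with p = 0.83
C(4,2)·0.83^2·0.17^2 = 0.119455
C(4,3)·0.83^3·0.17^1 = 0.388815
C(4,4)·0.83^4·0.17^0 = 0.474583
Sum = 0.9829

0.9829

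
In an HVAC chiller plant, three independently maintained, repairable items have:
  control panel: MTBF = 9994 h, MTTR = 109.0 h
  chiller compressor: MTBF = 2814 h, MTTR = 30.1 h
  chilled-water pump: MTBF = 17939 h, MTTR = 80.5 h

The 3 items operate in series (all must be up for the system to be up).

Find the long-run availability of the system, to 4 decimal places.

0.9744

A(control panel) = MTBF/(MTBF+MTTR) = 9994/(9994+109.0) = 0.989211
A(chiller compressor) = MTBF/(MTBF+MTTR) = 2814/(2814+30.1) = 0.989417
A(chilled-water pump) = MTBF/(MTBF+MTTR) = 17939/(17939+80.5) = 0.995533
Series availability: 0.989211 × 0.989417 × 0.995533 = 0.9744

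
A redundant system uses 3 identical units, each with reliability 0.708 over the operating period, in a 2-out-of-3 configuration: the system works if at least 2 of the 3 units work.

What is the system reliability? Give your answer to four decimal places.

R = Σ_{i=2}^{3} C(3,i) p^i (1−p)^{3−i} with p = 0.708
C(3,2)·0.708^2·0.292^1 = 0.439107
C(3,3)·0.708^3·0.292^0 = 0.354895
Sum = 0.7940

0.7940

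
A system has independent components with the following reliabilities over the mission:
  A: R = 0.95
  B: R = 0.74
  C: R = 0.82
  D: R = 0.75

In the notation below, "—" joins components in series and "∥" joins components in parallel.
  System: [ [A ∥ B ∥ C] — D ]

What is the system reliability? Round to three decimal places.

Parallel (A, B, and C): 1 − (1 − 0.95000)(1 − 0.74000)(1 − 0.82000) = 0.99766
Series ([0.99766] and D): 0.99766 × 0.75000 = 0.748

0.748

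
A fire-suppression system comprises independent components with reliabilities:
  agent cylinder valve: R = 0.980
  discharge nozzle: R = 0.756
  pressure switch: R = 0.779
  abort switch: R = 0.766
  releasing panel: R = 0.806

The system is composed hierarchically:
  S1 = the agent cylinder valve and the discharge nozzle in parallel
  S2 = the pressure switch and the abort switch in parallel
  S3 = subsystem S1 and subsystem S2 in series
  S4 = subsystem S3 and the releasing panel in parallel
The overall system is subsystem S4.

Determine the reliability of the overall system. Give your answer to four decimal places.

Parallel (agent cylinder valve and discharge nozzle): 1 − (1 − 0.980000)(1 − 0.756000) = 0.995120
Parallel (pressure switch and abort switch): 1 − (1 − 0.779000)(1 − 0.766000) = 0.948286
Series ([0.995120] and [0.948286]): 0.995120 × 0.948286 = 0.943658
Parallel ([0.943658] and releasing panel): 1 − (1 − 0.943658)(1 − 0.806000) = 0.9891

0.9891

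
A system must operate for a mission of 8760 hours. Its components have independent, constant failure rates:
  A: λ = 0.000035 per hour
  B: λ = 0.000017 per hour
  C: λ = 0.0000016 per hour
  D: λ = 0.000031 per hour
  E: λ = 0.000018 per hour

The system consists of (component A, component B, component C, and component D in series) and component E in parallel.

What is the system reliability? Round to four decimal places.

0.9236

R(A) = exp(−0.000035 × 8760) = 0.735945
R(B) = exp(−0.000017 × 8760) = 0.861638
R(C) = exp(−0.0000016 × 8760) = 0.986082
R(D) = exp(−0.000031 × 8760) = 0.762190
R(E) = exp(−0.000018 × 8760) = 0.854123
Series (A, B, C, and D): 0.735945 × 0.861638 × 0.986082 × 0.762190 = 0.476592
Parallel ([0.476592] and E): 1 − (1 − 0.476592)(1 − 0.854123) = 0.9236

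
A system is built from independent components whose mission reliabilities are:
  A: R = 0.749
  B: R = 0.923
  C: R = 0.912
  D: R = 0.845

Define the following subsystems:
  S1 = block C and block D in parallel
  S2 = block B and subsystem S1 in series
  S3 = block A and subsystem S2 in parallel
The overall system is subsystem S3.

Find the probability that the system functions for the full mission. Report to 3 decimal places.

Parallel (C and D): 1 − (1 − 0.91200)(1 − 0.84500) = 0.98636
Series (B and [0.98636]): 0.92300 × 0.98636 = 0.91041
Parallel (A and [0.91041]): 1 − (1 − 0.74900)(1 − 0.91041) = 0.978

0.978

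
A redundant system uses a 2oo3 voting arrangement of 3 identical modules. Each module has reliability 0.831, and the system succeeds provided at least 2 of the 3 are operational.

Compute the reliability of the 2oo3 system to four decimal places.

0.9240

R = Σ_{i=2}^{3} C(3,i) p^i (1−p)^{3−i} with p = 0.831
C(3,2)·0.831^2·0.169^1 = 0.350114
C(3,3)·0.831^3·0.169^0 = 0.573856
Sum = 0.9240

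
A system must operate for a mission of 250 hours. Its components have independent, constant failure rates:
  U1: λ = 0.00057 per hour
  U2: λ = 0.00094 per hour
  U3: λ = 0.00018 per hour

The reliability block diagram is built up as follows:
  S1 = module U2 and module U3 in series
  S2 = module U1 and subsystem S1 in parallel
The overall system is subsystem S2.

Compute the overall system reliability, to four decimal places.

R(U1) = exp(−0.00057 × 250) = 0.867188
R(U2) = exp(−0.00094 × 250) = 0.790571
R(U3) = exp(−0.00018 × 250) = 0.955997
Series (U2 and U3): 0.790571 × 0.955997 = 0.755784
Parallel (U1 and [0.755784]): 1 − (1 − 0.867188)(1 − 0.755784) = 0.9676

0.9676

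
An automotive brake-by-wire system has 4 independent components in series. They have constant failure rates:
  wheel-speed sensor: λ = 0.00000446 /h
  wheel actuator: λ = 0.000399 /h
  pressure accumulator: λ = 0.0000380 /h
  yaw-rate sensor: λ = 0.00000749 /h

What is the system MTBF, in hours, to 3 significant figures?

2230

Series of exponential components: λ_sys = Σ λ_i
λ_sys = 0.00000446 + 0.000399 + 0.0000380 + 0.00000749 = 4.4895e-04 /h
MTBF = 1 / λ_sys = 2230 h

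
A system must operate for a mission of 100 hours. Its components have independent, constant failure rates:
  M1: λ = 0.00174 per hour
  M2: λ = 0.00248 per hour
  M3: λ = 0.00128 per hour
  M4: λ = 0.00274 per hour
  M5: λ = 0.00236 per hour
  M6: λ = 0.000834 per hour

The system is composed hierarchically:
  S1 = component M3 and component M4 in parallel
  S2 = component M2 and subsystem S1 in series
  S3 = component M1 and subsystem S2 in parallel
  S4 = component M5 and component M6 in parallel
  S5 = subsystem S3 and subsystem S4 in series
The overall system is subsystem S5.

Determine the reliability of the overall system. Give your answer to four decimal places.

0.9452

R(M1) = exp(−0.00174 × 100) = 0.840297
R(M2) = exp(−0.00248 × 100) = 0.780360
R(M3) = exp(−0.00128 × 100) = 0.879853
R(M4) = exp(−0.00274 × 100) = 0.760332
R(M5) = exp(−0.00236 × 100) = 0.789781
R(M6) = exp(−0.000834 × 100) = 0.919983
Parallel (M3 and M4): 1 − (1 − 0.879853)(1 − 0.760332) = 0.971205
Series (M2 and [0.971205]): 0.780360 × 0.971205 = 0.757890
Parallel (M1 and [0.757890]): 1 − (1 − 0.840297)(1 − 0.757890) = 0.961334
Parallel (M5 and M6): 1 − (1 − 0.789781)(1 − 0.919983) = 0.983179
Series ([0.961334] and [0.983179]): 0.961334 × 0.983179 = 0.9452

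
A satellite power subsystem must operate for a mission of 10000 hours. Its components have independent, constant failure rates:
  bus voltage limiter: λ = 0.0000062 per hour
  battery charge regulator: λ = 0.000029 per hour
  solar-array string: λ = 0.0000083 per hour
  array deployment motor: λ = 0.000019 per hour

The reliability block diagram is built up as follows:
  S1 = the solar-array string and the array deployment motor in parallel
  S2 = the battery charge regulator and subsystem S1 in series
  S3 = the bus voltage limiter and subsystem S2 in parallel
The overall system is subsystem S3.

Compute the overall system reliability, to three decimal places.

R(bus voltage limiter) = exp(−0.0000062 × 10000) = 0.93988
R(battery charge regulator) = exp(−0.000029 × 10000) = 0.74826
R(solar-array string) = exp(−0.0000083 × 10000) = 0.92035
R(array deployment motor) = exp(−0.000019 × 10000) = 0.82696
Parallel (solar-array string and array deployment motor): 1 − (1 − 0.92035)(1 − 0.82696) = 0.98622
Series (battery charge regulator and [0.98622]): 0.74826 × 0.98622 = 0.73795
Parallel (bus voltage limiter and [0.73795]): 1 − (1 − 0.93988)(1 − 0.73795) = 0.984

0.984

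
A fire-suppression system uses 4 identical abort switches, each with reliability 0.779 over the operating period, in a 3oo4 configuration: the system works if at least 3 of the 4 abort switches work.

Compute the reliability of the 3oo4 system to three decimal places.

0.786

R = Σ_{i=3}^{4} C(4,i) p^i (1−p)^{4−i} with p = 0.779
C(4,3)·0.779^3·0.221^1 = 0.41789
C(4,4)·0.779^4·0.221^0 = 0.36826
Sum = 0.786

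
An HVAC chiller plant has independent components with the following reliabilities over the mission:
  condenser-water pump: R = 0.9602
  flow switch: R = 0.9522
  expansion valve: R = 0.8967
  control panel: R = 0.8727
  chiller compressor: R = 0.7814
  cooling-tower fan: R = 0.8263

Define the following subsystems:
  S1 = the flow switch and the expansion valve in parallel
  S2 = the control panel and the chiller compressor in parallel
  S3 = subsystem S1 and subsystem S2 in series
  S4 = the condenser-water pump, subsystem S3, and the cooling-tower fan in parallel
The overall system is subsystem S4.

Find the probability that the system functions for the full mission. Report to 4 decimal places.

Parallel (flow switch and expansion valve): 1 − (1 − 0.952200)(1 − 0.896700) = 0.995062
Parallel (control panel and chiller compressor): 1 − (1 − 0.872700)(1 − 0.781400) = 0.972172
Series ([0.995062] and [0.972172]): 0.995062 × 0.972172 = 0.967371
Parallel (condenser-water pump, [0.967371], and cooling-tower fan): 1 − (1 − 0.960200)(1 − 0.967371)(1 − 0.826300) = 0.9998

0.9998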